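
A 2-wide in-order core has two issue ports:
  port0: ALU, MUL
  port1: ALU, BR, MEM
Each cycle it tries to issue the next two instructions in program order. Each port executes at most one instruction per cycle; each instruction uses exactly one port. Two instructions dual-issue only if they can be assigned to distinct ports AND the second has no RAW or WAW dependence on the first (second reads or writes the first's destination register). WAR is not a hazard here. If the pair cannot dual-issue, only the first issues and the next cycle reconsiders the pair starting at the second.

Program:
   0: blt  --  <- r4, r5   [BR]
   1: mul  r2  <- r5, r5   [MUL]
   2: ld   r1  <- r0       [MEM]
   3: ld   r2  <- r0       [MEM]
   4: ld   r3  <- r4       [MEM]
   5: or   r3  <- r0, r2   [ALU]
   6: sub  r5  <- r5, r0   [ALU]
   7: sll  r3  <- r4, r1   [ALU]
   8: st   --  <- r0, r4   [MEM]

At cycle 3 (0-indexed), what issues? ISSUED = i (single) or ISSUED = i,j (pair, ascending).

ISSUED = 4

0. blt/mul @i0/i1  | dual
1. ld @i2  | no-port MEM/MEM
2. ld @i3  | no-port MEM/MEM
3. ld @i4  | WAW r3
4. or/sub @i5/i6  | dual
5. sll/st @i7/i8  | dual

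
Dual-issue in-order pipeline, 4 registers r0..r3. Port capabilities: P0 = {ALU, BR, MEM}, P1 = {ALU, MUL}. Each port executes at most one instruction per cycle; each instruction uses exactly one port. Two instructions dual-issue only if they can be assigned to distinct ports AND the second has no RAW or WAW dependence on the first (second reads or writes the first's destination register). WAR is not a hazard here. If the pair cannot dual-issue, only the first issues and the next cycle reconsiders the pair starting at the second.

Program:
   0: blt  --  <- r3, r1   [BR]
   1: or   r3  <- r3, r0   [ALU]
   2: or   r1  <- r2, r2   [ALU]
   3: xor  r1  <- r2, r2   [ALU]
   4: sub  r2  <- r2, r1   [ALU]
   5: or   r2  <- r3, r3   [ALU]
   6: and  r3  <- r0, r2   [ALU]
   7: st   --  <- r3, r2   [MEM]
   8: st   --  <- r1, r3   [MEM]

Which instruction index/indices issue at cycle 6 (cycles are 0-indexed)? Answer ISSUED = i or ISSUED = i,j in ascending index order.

  cy0 -> i0,i1 (blt.BR;or.ALU) dual
  cy1 -> i2 (or.ALU) WAW r1
  cy2 -> i3 (xor.ALU) RAW r1
  cy3 -> i4 (sub.ALU) WAW r2
  cy4 -> i5 (or.ALU) RAW r2
  cy5 -> i6 (and.ALU) RAW r3
  cy6 -> i7 (st.MEM) no-port MEM/MEM
  cy7 -> i8 (st.MEM) tail

ISSUED = 7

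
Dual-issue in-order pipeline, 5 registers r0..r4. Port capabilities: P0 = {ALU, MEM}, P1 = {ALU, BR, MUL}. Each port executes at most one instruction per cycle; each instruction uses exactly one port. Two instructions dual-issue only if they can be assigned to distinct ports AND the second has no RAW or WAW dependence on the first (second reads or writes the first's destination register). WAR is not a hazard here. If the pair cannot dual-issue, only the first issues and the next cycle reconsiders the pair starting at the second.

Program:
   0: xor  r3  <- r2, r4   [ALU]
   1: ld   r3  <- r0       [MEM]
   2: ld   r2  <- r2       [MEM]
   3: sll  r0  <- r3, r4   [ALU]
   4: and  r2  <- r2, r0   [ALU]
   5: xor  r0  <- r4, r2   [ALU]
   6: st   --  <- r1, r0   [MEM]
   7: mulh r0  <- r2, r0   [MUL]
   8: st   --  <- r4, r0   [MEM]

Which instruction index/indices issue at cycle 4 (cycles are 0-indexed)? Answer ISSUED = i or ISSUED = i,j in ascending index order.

0. xor.ALU @i0  | WAW r3
1. ld.MEM @i1  | no-port MEM/MEM
2. ld.MEM sll.ALU @i2,i3  | 2-wide
3. and.ALU @i4  | RAW r2
4. xor.ALU @i5  | RAW r0
5. st.MEM mulh.MUL @i6,i7  | 2-wide
6. st.MEM @i8  | tail

ISSUED = 5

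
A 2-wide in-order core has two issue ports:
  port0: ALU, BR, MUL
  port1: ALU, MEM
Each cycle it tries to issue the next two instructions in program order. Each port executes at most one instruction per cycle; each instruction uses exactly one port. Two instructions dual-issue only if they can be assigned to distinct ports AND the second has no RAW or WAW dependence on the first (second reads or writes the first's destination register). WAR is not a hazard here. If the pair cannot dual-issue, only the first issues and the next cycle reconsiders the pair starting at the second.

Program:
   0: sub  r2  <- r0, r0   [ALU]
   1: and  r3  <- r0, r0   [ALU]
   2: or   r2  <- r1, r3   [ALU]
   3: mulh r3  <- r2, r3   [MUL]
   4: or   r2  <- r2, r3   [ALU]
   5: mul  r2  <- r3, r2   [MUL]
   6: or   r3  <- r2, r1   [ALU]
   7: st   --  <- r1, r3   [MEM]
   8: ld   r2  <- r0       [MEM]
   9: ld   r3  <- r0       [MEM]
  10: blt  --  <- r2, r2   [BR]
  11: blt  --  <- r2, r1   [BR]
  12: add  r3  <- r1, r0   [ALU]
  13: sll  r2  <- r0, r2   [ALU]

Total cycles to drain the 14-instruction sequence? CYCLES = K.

CYCLES = 11

t=0 i0+i1:sub.ALU;and.ALU ; 2-wide
t=1 i2:or.ALU ; RAW r2
t=2 i3:mulh.MUL ; RAW r3
t=3 i4:or.ALU ; RAW+WAW r2
t=4 i5:mul.MUL ; RAW r2
t=5 i6:or.ALU ; RAW r3
t=6 i7:st.MEM ; no-port MEM/MEM
t=7 i8:ld.MEM ; no-port MEM/MEM
t=8 i9+i10:ld.MEM;blt.BR ; 2-wide
t=9 i11+i12:blt.BR;add.ALU ; 2-wide
t=10 i13:sll.ALU ; tail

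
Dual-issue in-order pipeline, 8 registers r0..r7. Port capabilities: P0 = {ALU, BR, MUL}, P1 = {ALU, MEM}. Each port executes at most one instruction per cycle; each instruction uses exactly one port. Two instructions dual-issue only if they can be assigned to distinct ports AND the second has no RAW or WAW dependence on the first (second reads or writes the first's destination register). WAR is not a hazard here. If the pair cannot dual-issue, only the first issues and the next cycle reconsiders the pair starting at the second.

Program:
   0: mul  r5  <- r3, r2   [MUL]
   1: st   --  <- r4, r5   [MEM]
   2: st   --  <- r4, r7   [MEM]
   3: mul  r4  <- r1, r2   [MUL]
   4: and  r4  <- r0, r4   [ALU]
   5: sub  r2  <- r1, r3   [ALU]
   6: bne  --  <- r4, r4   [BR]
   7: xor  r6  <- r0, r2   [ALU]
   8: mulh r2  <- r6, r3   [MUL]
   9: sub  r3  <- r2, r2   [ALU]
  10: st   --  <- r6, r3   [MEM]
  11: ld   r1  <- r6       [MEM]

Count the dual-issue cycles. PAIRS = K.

#0 head=0: mul.MUL i0 RAW r5
#1 head=1: st.MEM i1 no-port MEM/MEM
#2 head=2: st.MEM/mul.MUL i2/i3 pair
#3 head=4: and.ALU/sub.ALU i4/i5 pair
#4 head=6: bne.BR/xor.ALU i6/i7 pair
#5 head=8: mulh.MUL i8 RAW r2
#6 head=9: sub.ALU i9 RAW r3
#7 head=10: st.MEM i10 no-port MEM/MEM
#8 head=11: ld.MEM i11 tail

PAIRS = 3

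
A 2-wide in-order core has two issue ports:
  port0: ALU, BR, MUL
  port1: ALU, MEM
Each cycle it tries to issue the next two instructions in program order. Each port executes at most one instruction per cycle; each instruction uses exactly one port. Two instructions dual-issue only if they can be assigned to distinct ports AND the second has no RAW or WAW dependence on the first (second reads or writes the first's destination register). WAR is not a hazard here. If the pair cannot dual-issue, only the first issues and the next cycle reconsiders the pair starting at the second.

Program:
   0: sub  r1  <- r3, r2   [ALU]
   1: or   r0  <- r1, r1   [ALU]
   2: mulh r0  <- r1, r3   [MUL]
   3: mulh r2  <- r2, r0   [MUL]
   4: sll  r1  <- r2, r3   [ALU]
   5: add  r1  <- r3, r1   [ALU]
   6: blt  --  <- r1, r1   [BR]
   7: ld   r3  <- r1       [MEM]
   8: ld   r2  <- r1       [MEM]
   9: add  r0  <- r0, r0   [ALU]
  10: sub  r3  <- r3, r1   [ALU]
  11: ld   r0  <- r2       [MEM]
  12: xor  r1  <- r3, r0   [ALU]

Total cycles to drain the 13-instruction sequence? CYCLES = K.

  cy0 -> i0 (sub) RAW r1
  cy1 -> i1 (or) WAW r0
  cy2 -> i2 (mulh) no-port MUL/MUL
  cy3 -> i3 (mulh) RAW r2
  cy4 -> i4 (sll) RAW+WAW r1
  cy5 -> i5 (add) RAW r1
  cy6 -> i6/i7 (blt+ld) 2-wide
  cy7 -> i8/i9 (ld+add) 2-wide
  cy8 -> i10/i11 (sub+ld) 2-wide
  cy9 -> i12 (xor) tail

CYCLES = 10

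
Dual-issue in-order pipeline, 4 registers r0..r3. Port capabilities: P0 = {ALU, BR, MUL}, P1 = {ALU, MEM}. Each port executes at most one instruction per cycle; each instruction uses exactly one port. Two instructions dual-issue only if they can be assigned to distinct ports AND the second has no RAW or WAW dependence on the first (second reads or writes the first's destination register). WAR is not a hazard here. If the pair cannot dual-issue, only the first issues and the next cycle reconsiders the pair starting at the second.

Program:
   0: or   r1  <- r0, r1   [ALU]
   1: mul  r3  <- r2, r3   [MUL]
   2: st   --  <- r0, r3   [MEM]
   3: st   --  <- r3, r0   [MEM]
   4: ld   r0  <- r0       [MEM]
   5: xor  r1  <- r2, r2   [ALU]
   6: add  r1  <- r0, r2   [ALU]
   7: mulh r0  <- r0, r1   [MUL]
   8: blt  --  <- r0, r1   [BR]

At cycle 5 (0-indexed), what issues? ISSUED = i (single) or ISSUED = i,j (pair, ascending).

#0 head=0: or mul i0+i1 dual
#1 head=2: st i2 no-port MEM/MEM
#2 head=3: st i3 no-port MEM/MEM
#3 head=4: ld xor i4+i5 dual
#4 head=6: add i6 RAW r1
#5 head=7: mulh i7 no-port MUL/BR
#6 head=8: blt i8 tail

ISSUED = 7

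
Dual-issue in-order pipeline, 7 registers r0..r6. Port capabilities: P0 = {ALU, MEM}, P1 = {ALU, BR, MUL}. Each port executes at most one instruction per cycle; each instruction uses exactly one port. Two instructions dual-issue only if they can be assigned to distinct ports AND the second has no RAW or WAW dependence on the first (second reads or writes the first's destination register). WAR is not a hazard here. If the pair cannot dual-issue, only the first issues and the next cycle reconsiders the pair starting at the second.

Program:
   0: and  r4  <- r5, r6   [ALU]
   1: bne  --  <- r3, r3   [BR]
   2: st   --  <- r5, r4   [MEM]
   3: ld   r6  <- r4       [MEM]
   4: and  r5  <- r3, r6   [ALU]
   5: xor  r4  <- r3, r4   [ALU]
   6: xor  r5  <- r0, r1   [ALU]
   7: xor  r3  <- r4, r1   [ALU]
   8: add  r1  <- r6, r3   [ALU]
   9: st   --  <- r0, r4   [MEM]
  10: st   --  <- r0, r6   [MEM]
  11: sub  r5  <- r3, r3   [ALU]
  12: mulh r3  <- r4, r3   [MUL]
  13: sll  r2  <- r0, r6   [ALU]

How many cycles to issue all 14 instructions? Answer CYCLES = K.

CYCLES = 8

  cy0 -> i0+i1 (and+bne) 2-wide
  cy1 -> i2 (st) no-port MEM/MEM
  cy2 -> i3 (ld) RAW r6
  cy3 -> i4+i5 (and+xor) 2-wide
  cy4 -> i6+i7 (xor+xor) 2-wide
  cy5 -> i8+i9 (add+st) 2-wide
  cy6 -> i10+i11 (st+sub) 2-wide
  cy7 -> i12+i13 (mulh+sll) 2-wide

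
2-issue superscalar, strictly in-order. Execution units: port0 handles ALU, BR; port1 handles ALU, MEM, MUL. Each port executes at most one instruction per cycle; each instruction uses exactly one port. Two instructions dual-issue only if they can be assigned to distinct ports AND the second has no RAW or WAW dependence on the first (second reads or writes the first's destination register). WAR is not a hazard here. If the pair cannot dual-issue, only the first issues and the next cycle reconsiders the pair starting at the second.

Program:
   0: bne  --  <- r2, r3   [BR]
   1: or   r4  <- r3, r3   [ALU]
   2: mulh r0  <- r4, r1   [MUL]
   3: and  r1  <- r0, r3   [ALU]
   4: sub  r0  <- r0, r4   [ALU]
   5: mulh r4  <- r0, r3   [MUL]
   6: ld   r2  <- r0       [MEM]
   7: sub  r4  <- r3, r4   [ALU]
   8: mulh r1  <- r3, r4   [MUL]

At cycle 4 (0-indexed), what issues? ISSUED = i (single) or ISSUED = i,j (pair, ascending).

ISSUED = 6,7

[0] i0,i1  bne;or  -- 2-wide
[1] i2  mulh  -- RAW r0
[2] i3,i4  and;sub  -- 2-wide
[3] i5  mulh  -- no-port MUL/MEM
[4] i6,i7  ld;sub  -- 2-wide
[5] i8  mulh  -- tail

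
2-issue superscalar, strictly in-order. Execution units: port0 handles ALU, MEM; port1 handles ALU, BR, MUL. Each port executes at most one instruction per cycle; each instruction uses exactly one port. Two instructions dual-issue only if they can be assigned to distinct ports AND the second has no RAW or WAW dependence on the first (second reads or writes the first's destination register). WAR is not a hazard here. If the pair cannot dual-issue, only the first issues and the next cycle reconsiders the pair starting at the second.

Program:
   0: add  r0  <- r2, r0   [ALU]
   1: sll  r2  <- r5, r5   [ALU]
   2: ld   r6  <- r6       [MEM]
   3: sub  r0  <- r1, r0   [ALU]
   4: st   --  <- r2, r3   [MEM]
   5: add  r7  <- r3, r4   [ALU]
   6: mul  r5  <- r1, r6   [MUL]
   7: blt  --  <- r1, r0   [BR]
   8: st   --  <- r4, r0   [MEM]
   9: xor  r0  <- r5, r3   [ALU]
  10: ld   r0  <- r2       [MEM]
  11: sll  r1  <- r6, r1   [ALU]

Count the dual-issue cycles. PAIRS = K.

[0] i0&i1  add.ALU;sll.ALU  -- dual
[1] i2&i3  ld.MEM;sub.ALU  -- dual
[2] i4&i5  st.MEM;add.ALU  -- dual
[3] i6  mul.MUL  -- no-port MUL/BR
[4] i7&i8  blt.BR;st.MEM  -- dual
[5] i9  xor.ALU  -- WAW r0
[6] i10&i11  ld.MEM;sll.ALU  -- dual

PAIRS = 5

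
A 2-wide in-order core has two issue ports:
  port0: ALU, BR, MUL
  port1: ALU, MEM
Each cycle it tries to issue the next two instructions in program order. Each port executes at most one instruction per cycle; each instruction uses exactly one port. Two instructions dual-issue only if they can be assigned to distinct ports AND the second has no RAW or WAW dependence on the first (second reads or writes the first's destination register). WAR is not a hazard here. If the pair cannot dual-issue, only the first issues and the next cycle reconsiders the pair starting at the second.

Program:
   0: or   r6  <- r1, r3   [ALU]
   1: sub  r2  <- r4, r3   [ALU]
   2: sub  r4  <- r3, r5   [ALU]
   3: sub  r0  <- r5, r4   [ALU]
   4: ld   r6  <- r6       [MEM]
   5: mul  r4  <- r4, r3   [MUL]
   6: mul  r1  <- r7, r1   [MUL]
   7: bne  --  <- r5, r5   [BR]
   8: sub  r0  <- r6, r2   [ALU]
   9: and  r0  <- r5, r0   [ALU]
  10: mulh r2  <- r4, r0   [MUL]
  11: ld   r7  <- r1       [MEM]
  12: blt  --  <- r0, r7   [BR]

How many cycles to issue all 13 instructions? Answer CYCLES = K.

CYCLES = 9

c0: i0/i1 or.ALU sub.ALU  dual
c1: i2 sub.ALU  RAW r4
c2: i3/i4 sub.ALU ld.MEM  dual
c3: i5 mul.MUL  no-port MUL/MUL
c4: i6 mul.MUL  no-port MUL/BR
c5: i7/i8 bne.BR sub.ALU  dual
c6: i9 and.ALU  RAW r0
c7: i10/i11 mulh.MUL ld.MEM  dual
c8: i12 blt.BR  tail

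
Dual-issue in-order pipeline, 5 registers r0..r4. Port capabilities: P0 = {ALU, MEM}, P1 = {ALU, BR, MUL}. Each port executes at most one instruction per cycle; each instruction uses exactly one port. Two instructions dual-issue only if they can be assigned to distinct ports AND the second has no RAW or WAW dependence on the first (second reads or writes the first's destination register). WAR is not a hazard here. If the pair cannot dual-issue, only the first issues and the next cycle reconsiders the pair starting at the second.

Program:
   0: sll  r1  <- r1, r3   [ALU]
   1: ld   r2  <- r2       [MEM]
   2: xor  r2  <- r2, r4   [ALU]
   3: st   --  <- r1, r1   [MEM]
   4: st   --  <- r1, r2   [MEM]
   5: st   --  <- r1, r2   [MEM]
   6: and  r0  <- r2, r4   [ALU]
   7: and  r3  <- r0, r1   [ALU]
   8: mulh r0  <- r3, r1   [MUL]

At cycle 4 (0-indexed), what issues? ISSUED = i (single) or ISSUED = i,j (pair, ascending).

ISSUED = 7

c0: i0&i1 sll/ld  2-wide
c1: i2&i3 xor/st  2-wide
c2: i4 st  no-port MEM/MEM
c3: i5&i6 st/and  2-wide
c4: i7 and  RAW r3
c5: i8 mulh  tail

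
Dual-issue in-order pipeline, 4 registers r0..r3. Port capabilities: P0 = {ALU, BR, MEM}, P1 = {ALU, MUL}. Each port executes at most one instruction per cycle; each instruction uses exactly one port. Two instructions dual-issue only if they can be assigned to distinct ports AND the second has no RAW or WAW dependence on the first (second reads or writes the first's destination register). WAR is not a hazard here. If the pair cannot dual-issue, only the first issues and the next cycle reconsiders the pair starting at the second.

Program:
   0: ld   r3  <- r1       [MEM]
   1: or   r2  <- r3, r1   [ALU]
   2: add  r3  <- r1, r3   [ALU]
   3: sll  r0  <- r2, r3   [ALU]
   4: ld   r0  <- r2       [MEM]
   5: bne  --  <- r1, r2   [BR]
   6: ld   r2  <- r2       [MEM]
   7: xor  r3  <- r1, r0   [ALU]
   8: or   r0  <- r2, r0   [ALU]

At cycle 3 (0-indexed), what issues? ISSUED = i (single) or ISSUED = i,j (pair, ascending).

0. ld.MEM @i0  | RAW r3
1. or.ALU;add.ALU @i1,i2  | dual
2. sll.ALU @i3  | WAW r0
3. ld.MEM @i4  | no-port MEM/BR
4. bne.BR @i5  | no-port BR/MEM
5. ld.MEM;xor.ALU @i6,i7  | dual
6. or.ALU @i8  | tail

ISSUED = 4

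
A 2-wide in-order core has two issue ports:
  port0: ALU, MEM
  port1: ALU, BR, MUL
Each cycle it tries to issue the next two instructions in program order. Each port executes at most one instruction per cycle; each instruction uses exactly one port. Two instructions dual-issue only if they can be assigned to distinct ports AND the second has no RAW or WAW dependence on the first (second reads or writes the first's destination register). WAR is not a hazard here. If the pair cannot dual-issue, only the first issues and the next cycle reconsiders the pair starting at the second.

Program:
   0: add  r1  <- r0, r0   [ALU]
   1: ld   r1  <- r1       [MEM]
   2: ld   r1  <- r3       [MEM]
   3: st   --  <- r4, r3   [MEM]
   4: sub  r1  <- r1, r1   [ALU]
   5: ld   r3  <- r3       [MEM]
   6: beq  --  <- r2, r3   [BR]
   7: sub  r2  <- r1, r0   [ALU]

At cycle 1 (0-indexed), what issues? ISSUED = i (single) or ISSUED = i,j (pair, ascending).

#0 head=0: add.ALU i0 RAW+WAW r1
#1 head=1: ld.MEM i1 no-port MEM/MEM
#2 head=2: ld.MEM i2 no-port MEM/MEM
#3 head=3: st.MEM/sub.ALU i3/i4 2-wide
#4 head=5: ld.MEM i5 RAW r3
#5 head=6: beq.BR/sub.ALU i6/i7 2-wide

ISSUED = 1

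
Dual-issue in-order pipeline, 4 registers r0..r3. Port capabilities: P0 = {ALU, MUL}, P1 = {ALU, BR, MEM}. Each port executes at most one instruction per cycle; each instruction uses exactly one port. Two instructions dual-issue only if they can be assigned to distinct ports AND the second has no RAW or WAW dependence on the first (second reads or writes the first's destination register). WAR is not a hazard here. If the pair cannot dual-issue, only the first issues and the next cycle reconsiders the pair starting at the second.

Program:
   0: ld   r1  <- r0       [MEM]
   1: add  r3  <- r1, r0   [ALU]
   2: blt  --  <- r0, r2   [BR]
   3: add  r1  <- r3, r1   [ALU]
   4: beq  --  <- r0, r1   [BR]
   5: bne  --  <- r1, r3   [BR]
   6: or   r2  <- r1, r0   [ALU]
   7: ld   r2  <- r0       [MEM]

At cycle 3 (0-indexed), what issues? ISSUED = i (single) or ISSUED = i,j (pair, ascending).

#0 head=0: ld.MEM i0 RAW r1
#1 head=1: add.ALU;blt.BR i1&i2 pair
#2 head=3: add.ALU i3 RAW r1
#3 head=4: beq.BR i4 no-port BR/BR
#4 head=5: bne.BR;or.ALU i5&i6 pair
#5 head=7: ld.MEM i7 tail

ISSUED = 4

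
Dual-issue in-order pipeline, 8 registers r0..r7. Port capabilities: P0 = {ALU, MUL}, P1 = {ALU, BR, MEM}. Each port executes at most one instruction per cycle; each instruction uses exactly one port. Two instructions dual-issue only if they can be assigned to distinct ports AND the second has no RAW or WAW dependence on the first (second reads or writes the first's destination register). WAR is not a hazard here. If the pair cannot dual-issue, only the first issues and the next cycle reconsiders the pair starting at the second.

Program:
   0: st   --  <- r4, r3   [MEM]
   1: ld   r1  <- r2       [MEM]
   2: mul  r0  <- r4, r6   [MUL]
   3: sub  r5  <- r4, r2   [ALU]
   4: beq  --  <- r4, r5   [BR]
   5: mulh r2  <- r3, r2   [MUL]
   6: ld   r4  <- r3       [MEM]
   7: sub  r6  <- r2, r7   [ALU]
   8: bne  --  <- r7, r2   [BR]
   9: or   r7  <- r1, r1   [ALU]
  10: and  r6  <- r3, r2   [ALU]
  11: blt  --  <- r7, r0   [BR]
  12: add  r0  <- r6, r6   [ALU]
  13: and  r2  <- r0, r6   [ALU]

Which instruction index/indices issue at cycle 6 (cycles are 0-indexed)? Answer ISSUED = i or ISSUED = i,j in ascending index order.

0. st @i0  | no-port MEM/MEM
1. ld mul @i1/i2  | 2-wide
2. sub @i3  | RAW r5
3. beq mulh @i4/i5  | 2-wide
4. ld sub @i6/i7  | 2-wide
5. bne or @i8/i9  | 2-wide
6. and blt @i10/i11  | 2-wide
7. add @i12  | RAW r0
8. and @i13  | tail

ISSUED = 10,11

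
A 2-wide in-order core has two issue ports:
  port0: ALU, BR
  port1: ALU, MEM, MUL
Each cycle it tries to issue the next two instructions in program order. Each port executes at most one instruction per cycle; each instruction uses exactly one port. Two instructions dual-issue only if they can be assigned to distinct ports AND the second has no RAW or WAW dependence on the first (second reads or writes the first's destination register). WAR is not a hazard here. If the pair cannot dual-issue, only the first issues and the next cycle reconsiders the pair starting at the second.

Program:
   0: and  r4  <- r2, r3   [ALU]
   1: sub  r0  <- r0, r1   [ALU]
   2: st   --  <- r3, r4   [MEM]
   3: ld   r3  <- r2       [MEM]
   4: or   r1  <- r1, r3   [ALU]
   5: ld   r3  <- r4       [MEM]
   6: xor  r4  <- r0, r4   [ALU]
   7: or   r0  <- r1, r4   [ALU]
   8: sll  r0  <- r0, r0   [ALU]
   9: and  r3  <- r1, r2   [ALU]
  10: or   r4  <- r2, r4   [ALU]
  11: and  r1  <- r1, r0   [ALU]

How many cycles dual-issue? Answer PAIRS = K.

#0 head=0: and.ALU/sub.ALU i0/i1 dual
#1 head=2: st.MEM i2 no-port MEM/MEM
#2 head=3: ld.MEM i3 RAW r3
#3 head=4: or.ALU/ld.MEM i4/i5 dual
#4 head=6: xor.ALU i6 RAW r4
#5 head=7: or.ALU i7 RAW+WAW r0
#6 head=8: sll.ALU/and.ALU i8/i9 dual
#7 head=10: or.ALU/and.ALU i10/i11 dual

PAIRS = 4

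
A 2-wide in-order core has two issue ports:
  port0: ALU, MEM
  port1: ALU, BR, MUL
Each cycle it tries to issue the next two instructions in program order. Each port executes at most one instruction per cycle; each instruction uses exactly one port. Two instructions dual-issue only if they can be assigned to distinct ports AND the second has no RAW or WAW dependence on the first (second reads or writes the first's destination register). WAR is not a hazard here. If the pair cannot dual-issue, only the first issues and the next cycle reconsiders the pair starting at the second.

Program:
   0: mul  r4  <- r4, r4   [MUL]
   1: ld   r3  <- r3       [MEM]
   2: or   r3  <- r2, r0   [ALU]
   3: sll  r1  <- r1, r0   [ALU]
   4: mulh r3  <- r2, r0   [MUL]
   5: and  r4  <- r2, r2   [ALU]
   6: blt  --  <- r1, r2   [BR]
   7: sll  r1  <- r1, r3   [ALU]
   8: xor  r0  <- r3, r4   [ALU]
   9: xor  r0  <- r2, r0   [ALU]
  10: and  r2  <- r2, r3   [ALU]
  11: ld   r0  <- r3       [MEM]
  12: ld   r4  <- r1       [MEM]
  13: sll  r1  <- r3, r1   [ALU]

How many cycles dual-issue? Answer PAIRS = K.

t=0 i0+i1:mul ld ; dual
t=1 i2+i3:or sll ; dual
t=2 i4+i5:mulh and ; dual
t=3 i6+i7:blt sll ; dual
t=4 i8:xor ; RAW+WAW r0
t=5 i9+i10:xor and ; dual
t=6 i11:ld ; no-port MEM/MEM
t=7 i12+i13:ld sll ; dual

PAIRS = 6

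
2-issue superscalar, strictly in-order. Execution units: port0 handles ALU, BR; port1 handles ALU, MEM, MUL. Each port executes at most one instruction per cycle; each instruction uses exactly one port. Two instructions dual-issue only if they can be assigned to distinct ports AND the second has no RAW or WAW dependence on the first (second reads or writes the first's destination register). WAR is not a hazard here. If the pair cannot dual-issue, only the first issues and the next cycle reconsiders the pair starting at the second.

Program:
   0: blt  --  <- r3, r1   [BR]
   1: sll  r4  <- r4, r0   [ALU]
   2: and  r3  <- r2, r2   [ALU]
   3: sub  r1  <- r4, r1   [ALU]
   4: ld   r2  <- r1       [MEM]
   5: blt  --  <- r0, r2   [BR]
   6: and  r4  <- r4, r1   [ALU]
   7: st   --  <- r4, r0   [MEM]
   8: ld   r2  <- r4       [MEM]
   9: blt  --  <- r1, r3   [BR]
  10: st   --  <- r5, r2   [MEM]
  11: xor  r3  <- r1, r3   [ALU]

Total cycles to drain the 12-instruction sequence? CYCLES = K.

CYCLES = 7

[0] i0&i1  blt/sll  -- 2-wide
[1] i2&i3  and/sub  -- 2-wide
[2] i4  ld  -- RAW r2
[3] i5&i6  blt/and  -- 2-wide
[4] i7  st  -- no-port MEM/MEM
[5] i8&i9  ld/blt  -- 2-wide
[6] i10&i11  st/xor  -- 2-wide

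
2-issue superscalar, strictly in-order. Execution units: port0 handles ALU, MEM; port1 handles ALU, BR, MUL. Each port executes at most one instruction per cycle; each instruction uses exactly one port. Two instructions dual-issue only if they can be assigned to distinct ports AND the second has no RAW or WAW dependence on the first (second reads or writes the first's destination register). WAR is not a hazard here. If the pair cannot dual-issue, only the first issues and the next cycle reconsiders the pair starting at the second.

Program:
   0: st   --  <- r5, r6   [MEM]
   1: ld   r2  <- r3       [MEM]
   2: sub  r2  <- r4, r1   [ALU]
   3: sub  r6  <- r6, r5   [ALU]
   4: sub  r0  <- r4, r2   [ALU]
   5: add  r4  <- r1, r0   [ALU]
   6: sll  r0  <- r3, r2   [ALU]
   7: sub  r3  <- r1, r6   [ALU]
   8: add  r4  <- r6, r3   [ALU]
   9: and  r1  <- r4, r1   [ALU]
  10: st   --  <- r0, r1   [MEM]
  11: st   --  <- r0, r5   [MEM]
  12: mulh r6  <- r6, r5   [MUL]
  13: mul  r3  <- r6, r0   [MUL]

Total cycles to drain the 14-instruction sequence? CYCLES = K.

CYCLES = 11

c0: i0 st  no-port MEM/MEM
c1: i1 ld  WAW r2
c2: i2&i3 sub sub  2-wide
c3: i4 sub  RAW r0
c4: i5&i6 add sll  2-wide
c5: i7 sub  RAW r3
c6: i8 add  RAW r4
c7: i9 and  RAW r1
c8: i10 st  no-port MEM/MEM
c9: i11&i12 st mulh  2-wide
c10: i13 mul  tail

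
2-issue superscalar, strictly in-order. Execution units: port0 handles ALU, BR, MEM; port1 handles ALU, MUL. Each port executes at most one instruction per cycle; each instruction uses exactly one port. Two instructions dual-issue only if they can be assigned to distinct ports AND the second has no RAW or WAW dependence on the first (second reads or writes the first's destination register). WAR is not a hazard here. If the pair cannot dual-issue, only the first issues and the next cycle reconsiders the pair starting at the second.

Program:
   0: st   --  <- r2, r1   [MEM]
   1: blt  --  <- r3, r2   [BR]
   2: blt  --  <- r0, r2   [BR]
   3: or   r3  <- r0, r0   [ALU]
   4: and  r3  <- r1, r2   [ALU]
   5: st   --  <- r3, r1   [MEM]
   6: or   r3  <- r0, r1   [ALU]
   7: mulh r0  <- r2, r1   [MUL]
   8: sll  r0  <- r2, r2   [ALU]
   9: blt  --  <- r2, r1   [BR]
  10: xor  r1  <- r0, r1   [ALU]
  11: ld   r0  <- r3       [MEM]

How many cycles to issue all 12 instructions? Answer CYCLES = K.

c0: i0 st.MEM  no-port MEM/BR
c1: i1 blt.BR  no-port BR/BR
c2: i2+i3 blt.BR;or.ALU  pair
c3: i4 and.ALU  RAW r3
c4: i5+i6 st.MEM;or.ALU  pair
c5: i7 mulh.MUL  WAW r0
c6: i8+i9 sll.ALU;blt.BR  pair
c7: i10+i11 xor.ALU;ld.MEM  pair

CYCLES = 8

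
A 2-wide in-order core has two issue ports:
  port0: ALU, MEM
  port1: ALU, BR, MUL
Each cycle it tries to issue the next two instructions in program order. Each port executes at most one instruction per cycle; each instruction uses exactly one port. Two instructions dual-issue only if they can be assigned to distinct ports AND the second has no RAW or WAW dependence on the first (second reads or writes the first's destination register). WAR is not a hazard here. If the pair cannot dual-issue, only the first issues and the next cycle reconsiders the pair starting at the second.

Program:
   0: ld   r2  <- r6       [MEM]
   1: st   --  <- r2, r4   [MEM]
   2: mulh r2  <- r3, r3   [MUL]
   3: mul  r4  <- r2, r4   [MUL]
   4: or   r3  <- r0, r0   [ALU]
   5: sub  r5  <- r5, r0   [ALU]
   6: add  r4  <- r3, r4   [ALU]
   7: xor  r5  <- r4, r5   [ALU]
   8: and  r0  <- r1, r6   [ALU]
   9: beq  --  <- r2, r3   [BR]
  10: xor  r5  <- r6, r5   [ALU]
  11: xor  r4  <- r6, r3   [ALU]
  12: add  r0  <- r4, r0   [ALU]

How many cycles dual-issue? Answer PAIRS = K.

t=0 i0:ld.MEM ; no-port MEM/MEM
t=1 i1,i2:st.MEM/mulh.MUL ; dual
t=2 i3,i4:mul.MUL/or.ALU ; dual
t=3 i5,i6:sub.ALU/add.ALU ; dual
t=4 i7,i8:xor.ALU/and.ALU ; dual
t=5 i9,i10:beq.BR/xor.ALU ; dual
t=6 i11:xor.ALU ; RAW r4
t=7 i12:add.ALU ; tail

PAIRS = 5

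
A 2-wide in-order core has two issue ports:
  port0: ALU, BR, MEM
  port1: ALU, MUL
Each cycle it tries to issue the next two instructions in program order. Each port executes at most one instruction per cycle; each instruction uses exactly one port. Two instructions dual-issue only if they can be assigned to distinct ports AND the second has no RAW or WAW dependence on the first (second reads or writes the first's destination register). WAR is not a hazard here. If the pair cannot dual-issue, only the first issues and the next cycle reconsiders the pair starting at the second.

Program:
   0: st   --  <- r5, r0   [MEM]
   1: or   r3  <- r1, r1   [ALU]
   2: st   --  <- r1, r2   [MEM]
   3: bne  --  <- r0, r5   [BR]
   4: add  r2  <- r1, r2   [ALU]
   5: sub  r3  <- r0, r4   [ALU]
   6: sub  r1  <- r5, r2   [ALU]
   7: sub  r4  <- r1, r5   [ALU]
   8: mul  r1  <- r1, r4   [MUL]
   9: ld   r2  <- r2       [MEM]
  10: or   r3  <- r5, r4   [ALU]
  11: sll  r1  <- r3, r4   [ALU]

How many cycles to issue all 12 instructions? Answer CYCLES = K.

CYCLES = 8

t=0 i0&i1:st;or ; 2-wide
t=1 i2:st ; no-port MEM/BR
t=2 i3&i4:bne;add ; 2-wide
t=3 i5&i6:sub;sub ; 2-wide
t=4 i7:sub ; RAW r4
t=5 i8&i9:mul;ld ; 2-wide
t=6 i10:or ; RAW r3
t=7 i11:sll ; tail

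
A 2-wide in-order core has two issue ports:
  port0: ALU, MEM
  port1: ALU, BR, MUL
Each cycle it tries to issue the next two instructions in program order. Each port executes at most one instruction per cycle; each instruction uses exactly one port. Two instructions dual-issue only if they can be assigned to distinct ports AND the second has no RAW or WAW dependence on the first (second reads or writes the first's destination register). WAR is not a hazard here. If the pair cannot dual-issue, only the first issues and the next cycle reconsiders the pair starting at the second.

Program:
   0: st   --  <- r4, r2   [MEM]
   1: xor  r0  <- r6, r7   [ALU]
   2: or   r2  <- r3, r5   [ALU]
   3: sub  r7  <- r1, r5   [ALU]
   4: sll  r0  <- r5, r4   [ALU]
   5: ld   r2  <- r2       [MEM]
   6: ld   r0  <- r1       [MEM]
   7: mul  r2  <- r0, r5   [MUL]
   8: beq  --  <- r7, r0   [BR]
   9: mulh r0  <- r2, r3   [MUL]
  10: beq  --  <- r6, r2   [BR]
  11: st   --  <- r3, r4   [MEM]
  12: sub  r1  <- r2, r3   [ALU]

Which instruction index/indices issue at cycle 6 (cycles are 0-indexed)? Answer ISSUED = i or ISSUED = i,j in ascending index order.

ISSUED = 9

t=0 i0&i1:st xor ; pair
t=1 i2&i3:or sub ; pair
t=2 i4&i5:sll ld ; pair
t=3 i6:ld ; RAW r0
t=4 i7:mul ; no-port MUL/BR
t=5 i8:beq ; no-port BR/MUL
t=6 i9:mulh ; no-port MUL/BR
t=7 i10&i11:beq st ; pair
t=8 i12:sub ; tail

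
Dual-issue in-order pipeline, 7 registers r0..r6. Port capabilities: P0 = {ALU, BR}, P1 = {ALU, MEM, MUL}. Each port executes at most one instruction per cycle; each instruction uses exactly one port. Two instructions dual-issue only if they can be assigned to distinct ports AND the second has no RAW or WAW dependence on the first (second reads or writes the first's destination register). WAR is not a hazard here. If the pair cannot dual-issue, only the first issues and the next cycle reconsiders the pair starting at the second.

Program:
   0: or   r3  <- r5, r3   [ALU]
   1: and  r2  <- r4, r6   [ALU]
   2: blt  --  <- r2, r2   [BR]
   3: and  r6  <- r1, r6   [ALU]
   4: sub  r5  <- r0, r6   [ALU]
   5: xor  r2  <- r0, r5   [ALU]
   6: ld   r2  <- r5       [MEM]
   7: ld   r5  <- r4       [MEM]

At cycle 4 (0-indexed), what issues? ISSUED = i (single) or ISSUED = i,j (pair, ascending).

c0: i0/i1 or and  pair
c1: i2/i3 blt and  pair
c2: i4 sub  RAW r5
c3: i5 xor  WAW r2
c4: i6 ld  no-port MEM/MEM
c5: i7 ld  tail

ISSUED = 6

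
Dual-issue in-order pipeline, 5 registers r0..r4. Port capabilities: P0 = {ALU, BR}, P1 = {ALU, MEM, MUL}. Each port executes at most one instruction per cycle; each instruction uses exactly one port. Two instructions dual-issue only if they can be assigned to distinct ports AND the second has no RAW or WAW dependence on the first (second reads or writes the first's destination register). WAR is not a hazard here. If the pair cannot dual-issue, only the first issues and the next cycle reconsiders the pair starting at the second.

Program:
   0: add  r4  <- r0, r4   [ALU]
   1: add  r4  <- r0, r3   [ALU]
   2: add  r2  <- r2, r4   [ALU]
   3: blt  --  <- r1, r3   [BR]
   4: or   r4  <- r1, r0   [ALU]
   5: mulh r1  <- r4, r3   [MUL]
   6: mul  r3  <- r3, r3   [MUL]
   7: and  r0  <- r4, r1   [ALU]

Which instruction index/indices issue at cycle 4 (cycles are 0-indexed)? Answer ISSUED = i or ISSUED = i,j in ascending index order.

ISSUED = 5

[0] i0  add.ALU  -- WAW r4
[1] i1  add.ALU  -- RAW r4
[2] i2&i3  add.ALU blt.BR  -- 2-wide
[3] i4  or.ALU  -- RAW r4
[4] i5  mulh.MUL  -- no-port MUL/MUL
[5] i6&i7  mul.MUL and.ALU  -- 2-wide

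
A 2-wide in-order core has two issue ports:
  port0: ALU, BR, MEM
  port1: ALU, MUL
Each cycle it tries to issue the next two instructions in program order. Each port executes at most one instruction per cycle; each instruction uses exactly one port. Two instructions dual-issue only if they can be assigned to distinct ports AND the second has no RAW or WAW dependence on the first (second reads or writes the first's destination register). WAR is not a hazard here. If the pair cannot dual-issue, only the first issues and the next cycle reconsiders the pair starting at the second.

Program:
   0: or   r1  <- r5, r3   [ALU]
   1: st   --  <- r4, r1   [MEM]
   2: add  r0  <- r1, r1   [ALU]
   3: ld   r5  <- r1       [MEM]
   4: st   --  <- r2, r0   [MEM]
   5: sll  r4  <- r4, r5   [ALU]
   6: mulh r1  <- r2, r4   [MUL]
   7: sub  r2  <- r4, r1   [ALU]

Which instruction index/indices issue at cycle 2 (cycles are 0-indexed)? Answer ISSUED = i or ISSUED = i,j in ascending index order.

[0] i0  or  -- RAW r1
[1] i1&i2  st+add  -- 2-wide
[2] i3  ld  -- no-port MEM/MEM
[3] i4&i5  st+sll  -- 2-wide
[4] i6  mulh  -- RAW r1
[5] i7  sub  -- tail

ISSUED = 3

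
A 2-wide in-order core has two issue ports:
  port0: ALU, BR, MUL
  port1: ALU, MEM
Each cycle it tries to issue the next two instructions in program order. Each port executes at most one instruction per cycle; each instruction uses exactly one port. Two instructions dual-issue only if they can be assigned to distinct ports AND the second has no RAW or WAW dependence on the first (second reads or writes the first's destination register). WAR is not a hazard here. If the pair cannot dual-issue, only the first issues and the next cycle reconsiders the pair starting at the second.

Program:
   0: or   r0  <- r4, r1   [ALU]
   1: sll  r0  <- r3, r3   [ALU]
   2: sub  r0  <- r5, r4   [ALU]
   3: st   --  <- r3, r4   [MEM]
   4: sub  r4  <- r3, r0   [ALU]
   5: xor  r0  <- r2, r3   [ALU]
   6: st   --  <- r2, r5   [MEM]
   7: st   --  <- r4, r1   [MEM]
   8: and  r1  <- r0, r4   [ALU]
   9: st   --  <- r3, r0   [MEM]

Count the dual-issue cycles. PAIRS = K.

PAIRS = 3

c0: i0 or.ALU  WAW r0
c1: i1 sll.ALU  WAW r0
c2: i2,i3 sub.ALU+st.MEM  2-wide
c3: i4,i5 sub.ALU+xor.ALU  2-wide
c4: i6 st.MEM  no-port MEM/MEM
c5: i7,i8 st.MEM+and.ALU  2-wide
c6: i9 st.MEM  tail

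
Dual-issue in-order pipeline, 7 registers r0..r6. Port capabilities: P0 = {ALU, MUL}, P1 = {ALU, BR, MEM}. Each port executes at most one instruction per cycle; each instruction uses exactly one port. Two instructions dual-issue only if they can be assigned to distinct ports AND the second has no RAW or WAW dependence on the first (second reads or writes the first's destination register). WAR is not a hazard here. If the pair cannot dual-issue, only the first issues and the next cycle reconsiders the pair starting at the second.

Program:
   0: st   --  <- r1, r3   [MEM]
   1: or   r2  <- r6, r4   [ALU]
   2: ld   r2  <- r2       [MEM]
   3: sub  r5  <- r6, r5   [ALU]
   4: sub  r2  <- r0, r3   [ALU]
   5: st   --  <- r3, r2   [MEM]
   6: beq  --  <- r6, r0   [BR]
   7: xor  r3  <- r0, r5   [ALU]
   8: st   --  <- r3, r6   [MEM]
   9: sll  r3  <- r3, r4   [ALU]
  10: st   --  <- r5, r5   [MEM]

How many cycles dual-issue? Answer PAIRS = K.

c0: i0,i1 st+or  2-wide
c1: i2,i3 ld+sub  2-wide
c2: i4 sub  RAW r2
c3: i5 st  no-port MEM/BR
c4: i6,i7 beq+xor  2-wide
c5: i8,i9 st+sll  2-wide
c6: i10 st  tail

PAIRS = 4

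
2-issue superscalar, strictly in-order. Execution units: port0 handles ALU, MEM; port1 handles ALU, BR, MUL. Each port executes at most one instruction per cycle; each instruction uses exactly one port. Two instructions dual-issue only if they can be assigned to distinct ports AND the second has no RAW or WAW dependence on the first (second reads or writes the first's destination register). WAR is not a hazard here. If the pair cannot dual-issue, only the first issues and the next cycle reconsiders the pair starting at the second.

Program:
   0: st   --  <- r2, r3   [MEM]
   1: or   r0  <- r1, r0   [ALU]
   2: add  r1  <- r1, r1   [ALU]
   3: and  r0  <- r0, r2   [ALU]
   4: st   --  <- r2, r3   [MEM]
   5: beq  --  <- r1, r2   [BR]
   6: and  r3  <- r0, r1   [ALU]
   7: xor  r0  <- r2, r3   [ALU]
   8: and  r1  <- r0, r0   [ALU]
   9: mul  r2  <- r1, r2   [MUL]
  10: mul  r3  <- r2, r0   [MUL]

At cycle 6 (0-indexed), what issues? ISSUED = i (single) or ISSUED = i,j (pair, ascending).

[0] i0+i1  st+or  -- 2-wide
[1] i2+i3  add+and  -- 2-wide
[2] i4+i5  st+beq  -- 2-wide
[3] i6  and  -- RAW r3
[4] i7  xor  -- RAW r0
[5] i8  and  -- RAW r1
[6] i9  mul  -- no-port MUL/MUL
[7] i10  mul  -- tail

ISSUED = 9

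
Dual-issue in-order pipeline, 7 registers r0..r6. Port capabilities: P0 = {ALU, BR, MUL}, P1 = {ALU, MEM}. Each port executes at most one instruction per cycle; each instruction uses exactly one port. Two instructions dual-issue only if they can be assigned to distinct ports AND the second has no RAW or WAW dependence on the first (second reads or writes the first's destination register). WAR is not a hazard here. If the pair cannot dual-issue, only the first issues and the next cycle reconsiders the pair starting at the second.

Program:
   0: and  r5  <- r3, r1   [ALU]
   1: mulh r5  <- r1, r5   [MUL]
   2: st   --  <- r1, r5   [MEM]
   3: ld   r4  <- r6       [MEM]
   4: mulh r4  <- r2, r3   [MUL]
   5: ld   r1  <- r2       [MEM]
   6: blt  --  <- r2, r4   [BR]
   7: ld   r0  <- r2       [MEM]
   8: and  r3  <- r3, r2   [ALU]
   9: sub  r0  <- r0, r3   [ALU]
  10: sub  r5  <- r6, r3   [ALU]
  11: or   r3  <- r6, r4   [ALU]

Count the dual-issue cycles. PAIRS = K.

c0: i0 and.ALU  RAW+WAW r5
c1: i1 mulh.MUL  RAW r5
c2: i2 st.MEM  no-port MEM/MEM
c3: i3 ld.MEM  WAW r4
c4: i4+i5 mulh.MUL+ld.MEM  pair
c5: i6+i7 blt.BR+ld.MEM  pair
c6: i8 and.ALU  RAW r3
c7: i9+i10 sub.ALU+sub.ALU  pair
c8: i11 or.ALU  tail

PAIRS = 3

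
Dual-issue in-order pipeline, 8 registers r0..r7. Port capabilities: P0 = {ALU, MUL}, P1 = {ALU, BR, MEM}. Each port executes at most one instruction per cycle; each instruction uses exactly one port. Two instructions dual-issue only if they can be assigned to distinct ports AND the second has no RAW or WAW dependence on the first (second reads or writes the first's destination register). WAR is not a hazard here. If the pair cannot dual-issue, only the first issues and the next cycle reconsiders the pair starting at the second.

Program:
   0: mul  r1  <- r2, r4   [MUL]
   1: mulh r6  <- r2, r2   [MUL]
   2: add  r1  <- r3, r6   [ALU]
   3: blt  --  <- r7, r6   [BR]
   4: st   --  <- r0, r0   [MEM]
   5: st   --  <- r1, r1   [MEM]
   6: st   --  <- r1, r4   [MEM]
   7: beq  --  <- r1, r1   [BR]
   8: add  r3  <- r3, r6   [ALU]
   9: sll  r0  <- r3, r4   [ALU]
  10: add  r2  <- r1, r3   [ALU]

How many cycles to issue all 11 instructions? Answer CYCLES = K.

c0: i0 mul.MUL  no-port MUL/MUL
c1: i1 mulh.MUL  RAW r6
c2: i2/i3 add.ALU+blt.BR  2-wide
c3: i4 st.MEM  no-port MEM/MEM
c4: i5 st.MEM  no-port MEM/MEM
c5: i6 st.MEM  no-port MEM/BR
c6: i7/i8 beq.BR+add.ALU  2-wide
c7: i9/i10 sll.ALU+add.ALU  2-wide

CYCLES = 8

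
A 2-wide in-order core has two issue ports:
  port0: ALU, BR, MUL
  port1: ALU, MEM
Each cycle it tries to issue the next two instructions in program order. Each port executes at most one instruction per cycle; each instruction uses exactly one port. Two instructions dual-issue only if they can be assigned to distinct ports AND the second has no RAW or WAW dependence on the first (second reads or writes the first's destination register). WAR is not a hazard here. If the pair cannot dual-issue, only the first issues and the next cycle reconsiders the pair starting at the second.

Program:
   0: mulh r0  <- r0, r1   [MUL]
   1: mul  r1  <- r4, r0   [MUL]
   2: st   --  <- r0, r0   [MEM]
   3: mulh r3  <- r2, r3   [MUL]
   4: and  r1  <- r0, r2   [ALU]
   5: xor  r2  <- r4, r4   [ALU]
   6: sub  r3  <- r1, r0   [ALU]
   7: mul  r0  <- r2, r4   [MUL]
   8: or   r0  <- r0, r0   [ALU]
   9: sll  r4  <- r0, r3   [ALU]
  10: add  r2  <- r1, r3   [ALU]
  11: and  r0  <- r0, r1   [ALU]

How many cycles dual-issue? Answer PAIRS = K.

PAIRS = 4

0. mulh.MUL @i0  | no-port MUL/MUL
1. mul.MUL+st.MEM @i1+i2  | dual
2. mulh.MUL+and.ALU @i3+i4  | dual
3. xor.ALU+sub.ALU @i5+i6  | dual
4. mul.MUL @i7  | RAW+WAW r0
5. or.ALU @i8  | RAW r0
6. sll.ALU+add.ALU @i9+i10  | dual
7. and.ALU @i11  | tail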